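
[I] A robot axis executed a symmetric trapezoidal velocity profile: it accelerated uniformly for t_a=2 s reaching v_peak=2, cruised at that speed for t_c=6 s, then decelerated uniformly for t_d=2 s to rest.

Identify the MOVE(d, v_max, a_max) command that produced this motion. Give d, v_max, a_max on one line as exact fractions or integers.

a_max = 2/2 = 1
d_a = ½·2·2 = 2; d_c = 2·6 = 12
d = 2·2 + 12 = 16
t_c = 6 > 0 so v_max = 2

d=16 v_max=2 a_max=1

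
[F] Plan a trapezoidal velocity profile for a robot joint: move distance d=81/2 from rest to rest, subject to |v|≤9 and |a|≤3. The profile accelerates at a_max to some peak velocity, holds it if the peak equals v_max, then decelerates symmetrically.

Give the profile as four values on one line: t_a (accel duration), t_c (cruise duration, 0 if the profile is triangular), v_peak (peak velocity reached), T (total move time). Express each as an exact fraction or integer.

t_a=3 t_c=3/2 v_peak=9 T=15/2

v_max²/a_max = 9²/3 = 27
81/2 ≥ 27 ⇒ cruise phase
t_a = 9/3 = 3; v_peak = 9
d_cruise = 81/2 − 27 = 27/2; t_c = (27/2)/9 = 3/2
T = 2·3 + 3/2 = 15/2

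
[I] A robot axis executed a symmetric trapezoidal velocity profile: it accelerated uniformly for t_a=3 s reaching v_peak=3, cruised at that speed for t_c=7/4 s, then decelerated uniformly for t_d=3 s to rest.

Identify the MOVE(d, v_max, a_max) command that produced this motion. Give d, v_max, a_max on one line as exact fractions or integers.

d=57/4 v_max=3 a_max=1

a_max = 3/3 = 1
d_a = ½·3·3 = 9/2; d_c = 3·7/4 = 21/4
d = 2·9/2 + 21/4 = 57/4
t_c = 7/4 > 0 so v_max = 3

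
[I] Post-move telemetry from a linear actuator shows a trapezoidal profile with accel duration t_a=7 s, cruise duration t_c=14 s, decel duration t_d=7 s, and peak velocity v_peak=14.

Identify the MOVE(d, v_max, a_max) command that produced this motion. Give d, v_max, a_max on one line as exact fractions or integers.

d=294 v_max=14 a_max=2

a_max = 14/7 = 2
d_a = ½·14·7 = 49; d_c = 14·14 = 196
d = 2·49 + 196 = 294
t_c = 14 > 0 → v_max = v_peak = 14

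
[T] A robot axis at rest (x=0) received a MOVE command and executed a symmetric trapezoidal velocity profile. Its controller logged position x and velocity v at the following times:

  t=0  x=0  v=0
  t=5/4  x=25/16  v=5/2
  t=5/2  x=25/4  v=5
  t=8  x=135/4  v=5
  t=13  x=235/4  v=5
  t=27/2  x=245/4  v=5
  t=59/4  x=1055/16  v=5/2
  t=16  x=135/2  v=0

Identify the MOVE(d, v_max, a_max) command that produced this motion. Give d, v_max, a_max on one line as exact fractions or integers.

d=135/2 v_max=5 a_max=2

final state: t=16, x=135/2, v=0 → d = 135/2
a_max = (5/2−0)/(5/4−0) = 2
max v = 5 over t∈[5/2,27/2] → v_max = 5
check: 5·(5/2+11) = 135/2 ✓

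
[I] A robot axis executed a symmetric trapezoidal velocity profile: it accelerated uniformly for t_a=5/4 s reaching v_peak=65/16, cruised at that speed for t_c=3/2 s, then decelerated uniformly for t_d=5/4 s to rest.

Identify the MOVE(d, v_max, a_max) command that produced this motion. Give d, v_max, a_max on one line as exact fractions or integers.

a_max = (65/16)/(5/4) = 13/4
d_a = ½·65/16·5/4 = 325/128; d_c = 65/16·3/2 = 195/32
d = 2·325/128 + 195/32 = 715/64
t_c = 3/2 > 0 → v_max = v_peak = 65/16

d=715/64 v_max=65/16 a_max=13/4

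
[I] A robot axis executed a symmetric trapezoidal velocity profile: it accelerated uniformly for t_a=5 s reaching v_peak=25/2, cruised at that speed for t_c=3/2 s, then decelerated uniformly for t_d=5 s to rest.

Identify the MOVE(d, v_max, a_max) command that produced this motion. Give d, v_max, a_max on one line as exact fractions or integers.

d=325/4 v_max=25/2 a_max=5/2

a_max = (25/2)/5 = 5/2
d_a = ½·25/2·5 = 125/4; d_c = 25/2·3/2 = 75/4
d = 2·125/4 + 75/4 = 325/4
t_c = 3/2 > 0 ⇒ limit active, v_max = 25/2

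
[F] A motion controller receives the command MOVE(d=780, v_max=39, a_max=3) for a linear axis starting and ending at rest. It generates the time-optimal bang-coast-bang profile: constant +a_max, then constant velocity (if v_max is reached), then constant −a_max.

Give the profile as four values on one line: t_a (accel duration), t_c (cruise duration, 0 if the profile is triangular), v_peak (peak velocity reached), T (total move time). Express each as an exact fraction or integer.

v_max²/a_max = 39²/3 = 507
780 ≥ 507 ⇒ cruise phase
t_a = 39/3 = 13; v_peak = 39
d_cruise = 780 − 507 = 273; t_c = 273/39 = 7
T = 2·13 + 7 = 33

t_a=13 t_c=7 v_peak=39 T=33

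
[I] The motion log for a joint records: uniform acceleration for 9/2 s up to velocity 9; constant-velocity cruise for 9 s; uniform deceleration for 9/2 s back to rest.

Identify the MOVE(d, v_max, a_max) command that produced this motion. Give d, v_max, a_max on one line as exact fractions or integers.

d=243/2 v_max=9 a_max=2

a_max = 9/(9/2) = 2
d_a = ½·9·9/2 = 81/4; d_c = 9·9 = 81
d = 2·81/4 + 81 = 243/2
t_c = 9 > 0 → v_max = v_peak = 9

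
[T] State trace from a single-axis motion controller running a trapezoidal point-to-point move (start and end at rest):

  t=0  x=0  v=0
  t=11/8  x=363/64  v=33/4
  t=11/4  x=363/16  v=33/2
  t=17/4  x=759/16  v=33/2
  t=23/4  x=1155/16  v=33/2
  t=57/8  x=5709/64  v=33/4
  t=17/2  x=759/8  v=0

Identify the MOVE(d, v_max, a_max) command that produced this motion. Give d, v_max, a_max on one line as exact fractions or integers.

d=759/8 v_max=33/2 a_max=6

final state: t=17/2, x=759/8, v=0 → d = 759/8
a_max = (33/4−0)/(11/8−0) = 6
max v = 33/2 over t∈[11/4,23/4] → v_max = 33/2
check: 33/2·(11/4+3) = 759/8 ✓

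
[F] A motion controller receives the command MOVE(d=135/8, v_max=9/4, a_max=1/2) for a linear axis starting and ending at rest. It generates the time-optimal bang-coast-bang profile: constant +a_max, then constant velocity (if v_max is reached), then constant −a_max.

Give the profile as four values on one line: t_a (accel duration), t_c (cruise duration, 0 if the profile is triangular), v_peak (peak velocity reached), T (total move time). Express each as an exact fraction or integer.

v_max²/a_max = (9/4)²/(1/2) = 81/8
135/8 ≥ 81/8 ⇒ cruise phase
t_a = (9/4)/(1/2) = 9/2; v_peak = 9/4
d_cruise = 135/8 − 81/8 = 27/4; t_c = (27/4)/(9/4) = 3
T = 2·9/2 + 3 = 12

t_a=9/2 t_c=3 v_peak=9/4 T=12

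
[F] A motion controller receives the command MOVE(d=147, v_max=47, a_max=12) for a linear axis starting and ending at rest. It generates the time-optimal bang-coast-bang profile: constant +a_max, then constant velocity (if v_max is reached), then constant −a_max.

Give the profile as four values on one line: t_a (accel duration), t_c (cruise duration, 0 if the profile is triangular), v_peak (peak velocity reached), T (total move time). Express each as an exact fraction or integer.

t_a=7/2 t_c=0 v_peak=42 T=7

v_max²/a_max = 47²/12 = 2209/12
147 < 2209/12 ⇒ no cruise
v_peak = √(147·12) = √1764 = 42
t_a = 42/12 = 7/2; t_c = 0
T = 2·7/2 = 7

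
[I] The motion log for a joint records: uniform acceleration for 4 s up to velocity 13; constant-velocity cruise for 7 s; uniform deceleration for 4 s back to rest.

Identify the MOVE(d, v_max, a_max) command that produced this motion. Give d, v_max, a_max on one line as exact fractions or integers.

a_max = 13/4
d_a = ½·13·4 = 26; d_c = 13·7 = 91
d = 2·26 + 91 = 143
t_c = 7 > 0 ⇒ limit active, v_max = 13

d=143 v_max=13 a_max=13/4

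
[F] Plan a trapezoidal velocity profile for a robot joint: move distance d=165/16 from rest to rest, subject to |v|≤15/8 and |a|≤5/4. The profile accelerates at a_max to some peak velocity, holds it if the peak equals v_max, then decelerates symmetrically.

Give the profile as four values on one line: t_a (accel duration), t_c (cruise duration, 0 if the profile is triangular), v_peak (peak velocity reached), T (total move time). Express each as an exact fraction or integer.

t_a=3/2 t_c=4 v_peak=15/8 T=7

vₘ²/aₘ = (15/8)²/(5/4) = 45/16
165/16 ≥ 45/16 → trapezoidal
t_a = (15/8)/(5/4) = 3/2; v_peak = 15/8
d_cruise = 165/16 − 45/16 = 15/2; t_c = (15/2)/(15/8) = 4
T = 2·3/2 + 4 = 7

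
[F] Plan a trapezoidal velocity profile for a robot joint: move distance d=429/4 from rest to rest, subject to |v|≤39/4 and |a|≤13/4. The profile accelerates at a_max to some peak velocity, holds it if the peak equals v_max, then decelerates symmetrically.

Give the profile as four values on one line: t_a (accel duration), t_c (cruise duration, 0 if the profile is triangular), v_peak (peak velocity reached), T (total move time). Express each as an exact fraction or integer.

vₘ²/aₘ = (39/4)²/(13/4) = 117/4
429/4 ≥ 117/4 so v_max reached
t_a = (39/4)/(13/4) = 3; v_peak = 39/4
d_cruise = 429/4 − 117/4 = 78; t_c = 78/(39/4) = 8
T = 2·3 + 8 = 14

t_a=3 t_c=8 v_peak=39/4 T=14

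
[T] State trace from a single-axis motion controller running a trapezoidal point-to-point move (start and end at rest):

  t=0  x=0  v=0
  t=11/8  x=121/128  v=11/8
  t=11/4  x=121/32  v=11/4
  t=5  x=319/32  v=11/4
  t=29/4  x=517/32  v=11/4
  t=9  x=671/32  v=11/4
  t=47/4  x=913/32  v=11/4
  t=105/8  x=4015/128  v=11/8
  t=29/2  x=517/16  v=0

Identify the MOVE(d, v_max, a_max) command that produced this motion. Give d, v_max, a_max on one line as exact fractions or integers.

final state: t=29/2, x=517/16, v=0 → d = 517/16
a_max = (11/8−0)/(11/8−0) = 1
max v = 11/4 over t∈[11/4,47/4] → v_max = 11/4
check: 11/4·(11/4+9) = 517/16 ✓

d=517/16 v_max=11/4 a_max=1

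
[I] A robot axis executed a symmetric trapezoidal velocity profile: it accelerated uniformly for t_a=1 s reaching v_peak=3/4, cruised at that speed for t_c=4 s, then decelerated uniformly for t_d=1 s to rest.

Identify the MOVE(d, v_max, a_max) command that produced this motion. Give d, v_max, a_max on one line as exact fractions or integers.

a_max = (3/4)/1 = 3/4
d_a = ½·3/4·1 = 3/8; d_c = 3/4·4 = 3
d = 2·3/8 + 3 = 15/4
t_c = 4 > 0 ⇒ limit active, v_max = 3/4

d=15/4 v_max=3/4 a_max=3/4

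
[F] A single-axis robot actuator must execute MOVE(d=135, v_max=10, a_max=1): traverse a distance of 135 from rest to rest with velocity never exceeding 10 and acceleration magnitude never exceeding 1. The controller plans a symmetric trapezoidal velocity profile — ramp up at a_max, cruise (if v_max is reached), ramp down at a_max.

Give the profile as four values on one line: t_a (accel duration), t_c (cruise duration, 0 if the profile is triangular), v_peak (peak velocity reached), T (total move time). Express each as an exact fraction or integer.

vₘ²/aₘ = 10²/1 = 100
135 ≥ 100 → trapezoidal
t_a = 10/1 = 10; v_peak = 10
d_cruise = 135 − 100 = 35; t_c = 35/10 = 7/2
T = 2·10 + 7/2 = 47/2

t_a=10 t_c=7/2 v_peak=10 T=47/2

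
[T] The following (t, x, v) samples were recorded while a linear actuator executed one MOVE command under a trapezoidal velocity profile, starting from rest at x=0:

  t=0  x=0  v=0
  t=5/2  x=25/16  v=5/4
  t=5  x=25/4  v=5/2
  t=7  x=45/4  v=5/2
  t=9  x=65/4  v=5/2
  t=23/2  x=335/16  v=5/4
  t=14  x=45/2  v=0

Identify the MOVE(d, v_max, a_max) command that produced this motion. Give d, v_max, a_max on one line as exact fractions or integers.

final state: t=14, x=45/2, v=0 → d = 45/2
a_max = (5/4−0)/(5/2−0) = 1/2
max v = 5/2 over t∈[5,9] → v_max = 5/2
check: 5/2·(5+4) = 45/2 ✓

d=45/2 v_max=5/2 a_max=1/2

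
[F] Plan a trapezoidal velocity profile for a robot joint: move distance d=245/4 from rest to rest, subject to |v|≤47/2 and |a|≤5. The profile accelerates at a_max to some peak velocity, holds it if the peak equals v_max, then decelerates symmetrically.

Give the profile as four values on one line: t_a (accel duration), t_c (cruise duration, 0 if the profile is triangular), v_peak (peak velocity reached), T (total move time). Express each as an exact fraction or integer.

(v_max)²/a_max = (47/2)²/5 = 2209/20
245/4 < 2209/20 ⇒ no cruise
v_peak = √(245/4·5) = √(1225/4) = 35/2
t_a = (35/2)/5 = 7/2; t_c = 0
T = 2·7/2 = 7

t_a=7/2 t_c=0 v_peak=35/2 T=7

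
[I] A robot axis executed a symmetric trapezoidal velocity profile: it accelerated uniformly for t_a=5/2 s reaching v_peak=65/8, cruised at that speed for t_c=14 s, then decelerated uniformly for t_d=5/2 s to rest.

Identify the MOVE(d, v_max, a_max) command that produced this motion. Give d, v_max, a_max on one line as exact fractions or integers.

a_max = (65/8)/(5/2) = 13/4
d_a = ½·65/8·5/2 = 325/32; d_c = 65/8·14 = 455/4
d = 2·325/32 + 455/4 = 2145/16
t_c = 14 > 0 → v_max = v_peak = 65/8

d=2145/16 v_max=65/8 a_max=13/4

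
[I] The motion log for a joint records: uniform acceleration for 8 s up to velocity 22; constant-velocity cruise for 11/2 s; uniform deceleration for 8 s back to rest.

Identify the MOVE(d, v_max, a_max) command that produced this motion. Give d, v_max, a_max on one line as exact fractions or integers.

a_max = 22/8 = 11/4
d_a = ½·22·8 = 88; d_c = 22·11/2 = 121
d = 2·88 + 121 = 297
t_c = 11/2 > 0 → v_max = v_peak = 22

d=297 v_max=22 a_max=11/4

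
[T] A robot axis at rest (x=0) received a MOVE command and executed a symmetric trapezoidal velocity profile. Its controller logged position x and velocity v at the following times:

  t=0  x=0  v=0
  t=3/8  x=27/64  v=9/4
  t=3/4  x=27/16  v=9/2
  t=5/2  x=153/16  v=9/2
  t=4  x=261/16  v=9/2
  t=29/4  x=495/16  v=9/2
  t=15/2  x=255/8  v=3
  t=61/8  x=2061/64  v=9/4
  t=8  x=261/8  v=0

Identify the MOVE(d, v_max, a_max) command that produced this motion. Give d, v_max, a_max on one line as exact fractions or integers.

d=261/8 v_max=9/2 a_max=6

final state: t=8, x=261/8, v=0 → d = 261/8
a_max = (9/4−0)/(3/8−0) = 6
max v = 9/2 over t∈[3/4,29/4] → v_max = 9/2
check: 9/2·(3/4+13/2) = 261/8 ✓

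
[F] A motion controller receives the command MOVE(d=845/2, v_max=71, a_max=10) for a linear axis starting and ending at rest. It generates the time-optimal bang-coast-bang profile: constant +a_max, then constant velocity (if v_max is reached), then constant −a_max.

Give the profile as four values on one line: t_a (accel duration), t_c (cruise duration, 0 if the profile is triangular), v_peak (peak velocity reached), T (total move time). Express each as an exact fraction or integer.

v_max²/a_max = 71²/10 = 5041/10
845/2 < 5041/10 ⇒ no cruise
v_peak = √(845/2·10) = √4225 = 65
t_a = 65/10 = 13/2; t_c = 0
T = 2·13/2 = 13

t_a=13/2 t_c=0 v_peak=65 T=13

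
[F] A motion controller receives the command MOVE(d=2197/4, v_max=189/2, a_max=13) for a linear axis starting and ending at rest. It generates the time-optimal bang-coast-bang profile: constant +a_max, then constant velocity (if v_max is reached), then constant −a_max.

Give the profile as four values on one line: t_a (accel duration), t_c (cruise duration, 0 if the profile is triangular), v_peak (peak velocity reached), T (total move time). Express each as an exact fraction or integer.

t_a=13/2 t_c=0 v_peak=169/2 T=13

vₘ²/aₘ = (189/2)²/13 = 35721/52
2197/4 < 35721/52 → triangular
v_peak = √(2197/4·13) = √(28561/4) = 169/2
t_a = (169/2)/13 = 13/2; t_c = 0
T = 2·13/2 = 13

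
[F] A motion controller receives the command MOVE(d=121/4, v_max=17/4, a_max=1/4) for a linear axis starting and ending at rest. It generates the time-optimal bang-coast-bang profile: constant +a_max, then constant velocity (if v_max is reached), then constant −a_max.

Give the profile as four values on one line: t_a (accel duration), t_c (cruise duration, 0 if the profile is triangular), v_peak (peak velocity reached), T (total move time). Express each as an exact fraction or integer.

(v_max)²/a_max = (17/4)²/(1/4) = 289/4
121/4 < 289/4 ⇒ no cruise
v_peak = √(121/4·1/4) = √(121/16) = 11/4
t_a = (11/4)/(1/4) = 11; t_c = 0
T = 2·11 = 22

t_a=11 t_c=0 v_peak=11/4 T=22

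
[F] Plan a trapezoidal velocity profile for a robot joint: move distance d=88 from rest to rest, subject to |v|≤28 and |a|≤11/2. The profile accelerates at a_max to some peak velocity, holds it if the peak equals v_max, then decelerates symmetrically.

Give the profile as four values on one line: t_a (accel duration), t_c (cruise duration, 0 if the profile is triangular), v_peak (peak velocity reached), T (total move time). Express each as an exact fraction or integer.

(v_max)²/a_max = 28²/(11/2) = 1568/11
88 < 1568/11 ⇒ no cruise
v_peak = √(88·11/2) = √484 = 22
t_a = 22/(11/2) = 4; t_c = 0
T = 2·4 = 8

t_a=4 t_c=0 v_peak=22 T=8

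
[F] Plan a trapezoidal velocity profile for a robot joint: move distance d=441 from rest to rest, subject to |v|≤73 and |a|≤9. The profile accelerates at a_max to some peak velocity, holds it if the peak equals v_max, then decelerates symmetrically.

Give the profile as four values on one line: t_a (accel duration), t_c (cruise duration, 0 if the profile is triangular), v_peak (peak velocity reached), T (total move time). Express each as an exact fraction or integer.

t_a=7 t_c=0 v_peak=63 T=14

vₘ²/aₘ = 73²/9 = 5329/9
441 < 5329/9 so t_c = 0
v_peak = √(441·9) = √3969 = 63
t_a = 63/9 = 7; t_c = 0
T = 2·7 = 14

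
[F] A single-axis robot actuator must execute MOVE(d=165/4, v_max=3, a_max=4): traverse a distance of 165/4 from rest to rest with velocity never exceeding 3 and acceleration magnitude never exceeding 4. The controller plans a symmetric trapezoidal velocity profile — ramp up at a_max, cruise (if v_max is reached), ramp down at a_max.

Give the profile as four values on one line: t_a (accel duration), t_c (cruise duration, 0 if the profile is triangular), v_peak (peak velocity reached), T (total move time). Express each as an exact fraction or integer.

(v_max)²/a_max = 3²/4 = 9/4
165/4 ≥ 9/4 → trapezoidal
t_a = 3/4; v_peak = 3
d_cruise = 165/4 − 9/4 = 39; t_c = 39/3 = 13
T = 2·3/4 + 13 = 29/2

t_a=3/4 t_c=13 v_peak=3 T=29/2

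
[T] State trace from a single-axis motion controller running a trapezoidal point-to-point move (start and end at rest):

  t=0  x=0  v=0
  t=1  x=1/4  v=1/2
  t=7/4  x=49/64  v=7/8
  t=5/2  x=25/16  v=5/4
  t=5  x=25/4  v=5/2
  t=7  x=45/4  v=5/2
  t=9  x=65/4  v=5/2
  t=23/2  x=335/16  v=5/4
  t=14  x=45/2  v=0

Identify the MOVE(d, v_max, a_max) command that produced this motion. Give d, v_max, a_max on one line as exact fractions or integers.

d=45/2 v_max=5/2 a_max=1/2

final state: t=14, x=45/2, v=0 → d = 45/2
a_max = (1/2−0)/(1−0) = 1/2
max v = 5/2 over t∈[5,9] → v_max = 5/2
check: 5/2·(5+4) = 45/2 ✓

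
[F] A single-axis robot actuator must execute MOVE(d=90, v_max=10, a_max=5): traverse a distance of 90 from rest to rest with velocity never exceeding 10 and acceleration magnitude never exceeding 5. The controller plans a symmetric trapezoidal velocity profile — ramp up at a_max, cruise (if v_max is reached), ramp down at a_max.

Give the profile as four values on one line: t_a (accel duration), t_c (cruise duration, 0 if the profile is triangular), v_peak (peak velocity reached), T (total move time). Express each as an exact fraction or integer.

(v_max)²/a_max = 10²/5 = 20
90 ≥ 20 so v_max reached
t_a = 10/5 = 2; v_peak = 10
d_cruise = 90 − 20 = 70; t_c = 70/10 = 7
T = 2·2 + 7 = 11

t_a=2 t_c=7 v_peak=10 T=11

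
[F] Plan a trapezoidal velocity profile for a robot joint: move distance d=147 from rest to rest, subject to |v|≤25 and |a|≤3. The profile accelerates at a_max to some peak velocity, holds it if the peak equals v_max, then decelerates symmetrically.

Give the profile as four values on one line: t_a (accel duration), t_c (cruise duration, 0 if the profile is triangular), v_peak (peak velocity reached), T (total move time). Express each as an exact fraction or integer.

(v_max)²/a_max = 25²/3 = 625/3
147 < 625/3 so t_c = 0
v_peak = √(147·3) = √441 = 21
t_a = 21/3 = 7; t_c = 0
T = 2·7 = 14

t_a=7 t_c=0 v_peak=21 T=14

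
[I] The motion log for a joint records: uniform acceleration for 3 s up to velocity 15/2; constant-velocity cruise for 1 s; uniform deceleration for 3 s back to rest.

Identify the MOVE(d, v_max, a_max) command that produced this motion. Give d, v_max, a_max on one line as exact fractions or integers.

d=30 v_max=15/2 a_max=5/2

a_max = (15/2)/3 = 5/2
d_a = ½·15/2·3 = 45/4; d_c = 15/2·1 = 15/2
d = 2·45/4 + 15/2 = 30
t_c = 1 > 0 ⇒ limit active, v_max = 15/2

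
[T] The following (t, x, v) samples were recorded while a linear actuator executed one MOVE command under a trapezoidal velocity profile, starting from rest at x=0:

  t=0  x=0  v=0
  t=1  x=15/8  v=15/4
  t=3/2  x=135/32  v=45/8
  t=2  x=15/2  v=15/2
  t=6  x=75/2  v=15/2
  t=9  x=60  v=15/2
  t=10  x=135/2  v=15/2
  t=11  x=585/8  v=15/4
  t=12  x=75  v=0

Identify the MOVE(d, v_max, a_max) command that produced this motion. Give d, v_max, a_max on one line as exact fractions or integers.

d=75 v_max=15/2 a_max=15/4

final state: t=12, x=75, v=0 → d = 75
a_max = (15/4−0)/(1−0) = 15/4
max v = 15/2 over t∈[2,10] → v_max = 15/2
check: 15/2·(2+8) = 75 ✓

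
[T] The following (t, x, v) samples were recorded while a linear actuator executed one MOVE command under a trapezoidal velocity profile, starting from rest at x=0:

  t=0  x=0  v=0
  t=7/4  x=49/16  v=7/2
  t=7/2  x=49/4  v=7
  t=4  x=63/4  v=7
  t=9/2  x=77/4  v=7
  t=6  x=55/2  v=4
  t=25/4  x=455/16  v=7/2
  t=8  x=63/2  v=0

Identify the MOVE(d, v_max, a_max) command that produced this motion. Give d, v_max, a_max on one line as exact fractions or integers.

final state: t=8, x=63/2, v=0 → d = 63/2
a_max = (7/2−0)/(7/4−0) = 2
max v = 7 over t∈[7/2,9/2] → v_max = 7
check: 7·(7/2+1) = 63/2 ✓

d=63/2 v_max=7 a_max=2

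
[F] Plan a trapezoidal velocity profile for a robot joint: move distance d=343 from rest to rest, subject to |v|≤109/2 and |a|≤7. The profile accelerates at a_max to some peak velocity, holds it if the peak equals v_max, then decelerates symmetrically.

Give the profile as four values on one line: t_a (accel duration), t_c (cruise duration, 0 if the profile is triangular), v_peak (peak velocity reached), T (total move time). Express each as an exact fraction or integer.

t_a=7 t_c=0 v_peak=49 T=14

vₘ²/aₘ = (109/2)²/7 = 11881/28
343 < 11881/28 → triangular
v_peak = √(343·7) = √2401 = 49
t_a = 49/7 = 7; t_c = 0
T = 2·7 = 14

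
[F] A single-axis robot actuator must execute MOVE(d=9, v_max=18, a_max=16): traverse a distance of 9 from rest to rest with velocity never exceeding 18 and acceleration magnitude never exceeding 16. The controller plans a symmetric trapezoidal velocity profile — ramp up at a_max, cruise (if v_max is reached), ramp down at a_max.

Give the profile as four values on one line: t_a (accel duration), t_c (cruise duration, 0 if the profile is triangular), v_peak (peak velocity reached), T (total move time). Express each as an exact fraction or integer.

vₘ²/aₘ = 18²/16 = 81/4
9 < 81/4 ⇒ no cruise
v_peak = √(9·16) = √144 = 12
t_a = 12/16 = 3/4; t_c = 0
T = 2·3/4 = 3/2

t_a=3/4 t_c=0 v_peak=12 T=3/2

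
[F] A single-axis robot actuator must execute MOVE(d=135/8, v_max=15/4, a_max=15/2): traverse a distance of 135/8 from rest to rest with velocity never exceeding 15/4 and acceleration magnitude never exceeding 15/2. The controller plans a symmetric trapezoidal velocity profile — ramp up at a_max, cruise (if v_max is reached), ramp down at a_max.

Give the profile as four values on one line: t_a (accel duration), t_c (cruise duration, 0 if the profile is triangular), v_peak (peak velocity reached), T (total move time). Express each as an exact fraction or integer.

vₘ²/aₘ = (15/4)²/(15/2) = 15/8
135/8 ≥ 15/8 ⇒ cruise phase
t_a = (15/4)/(15/2) = 1/2; v_peak = 15/4
d_cruise = 135/8 − 15/8 = 15; t_c = 15/(15/4) = 4
T = 2·1/2 + 4 = 5

t_a=1/2 t_c=4 v_peak=15/4 T=5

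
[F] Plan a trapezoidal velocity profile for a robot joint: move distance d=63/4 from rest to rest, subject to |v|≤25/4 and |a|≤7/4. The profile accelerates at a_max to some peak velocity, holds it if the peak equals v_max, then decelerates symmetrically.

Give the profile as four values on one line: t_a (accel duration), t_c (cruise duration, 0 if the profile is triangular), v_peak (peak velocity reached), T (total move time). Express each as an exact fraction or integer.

t_a=3 t_c=0 v_peak=21/4 T=6

vₘ²/aₘ = (25/4)²/(7/4) = 625/28
63/4 < 625/28 → triangular
v_peak = √(63/4·7/4) = √(441/16) = 21/4
t_a = (21/4)/(7/4) = 3; t_c = 0
T = 2·3 = 6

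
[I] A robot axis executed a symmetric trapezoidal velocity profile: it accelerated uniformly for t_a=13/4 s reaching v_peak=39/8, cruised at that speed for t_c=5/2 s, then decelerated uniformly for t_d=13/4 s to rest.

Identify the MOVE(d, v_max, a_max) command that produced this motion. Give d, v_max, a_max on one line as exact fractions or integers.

a_max = (39/8)/(13/4) = 3/2
d_a = ½·39/8·13/4 = 507/64; d_c = 39/8·5/2 = 195/16
d = 2·507/64 + 195/16 = 897/32
t_c = 5/2 > 0 → v_max = v_peak = 39/8

d=897/32 v_max=39/8 a_max=3/2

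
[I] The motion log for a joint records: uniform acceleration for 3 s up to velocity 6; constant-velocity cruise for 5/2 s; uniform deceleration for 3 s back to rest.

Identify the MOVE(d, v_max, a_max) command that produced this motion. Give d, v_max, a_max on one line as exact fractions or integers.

d=33 v_max=6 a_max=2

a_max = 6/3 = 2
d_a = ½·6·3 = 9; d_c = 6·5/2 = 15
d = 2·9 + 15 = 33
t_c = 5/2 > 0 ⇒ limit active, v_max = 6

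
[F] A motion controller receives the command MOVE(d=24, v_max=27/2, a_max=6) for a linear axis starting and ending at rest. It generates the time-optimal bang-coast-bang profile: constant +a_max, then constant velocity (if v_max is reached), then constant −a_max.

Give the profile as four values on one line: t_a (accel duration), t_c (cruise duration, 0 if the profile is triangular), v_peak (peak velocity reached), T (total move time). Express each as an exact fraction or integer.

v_max²/a_max = (27/2)²/6 = 243/8
24 < 243/8 so t_c = 0
v_peak = √(24·6) = √144 = 12
t_a = 12/6 = 2; t_c = 0
T = 2·2 = 4

t_a=2 t_c=0 v_peak=12 T=4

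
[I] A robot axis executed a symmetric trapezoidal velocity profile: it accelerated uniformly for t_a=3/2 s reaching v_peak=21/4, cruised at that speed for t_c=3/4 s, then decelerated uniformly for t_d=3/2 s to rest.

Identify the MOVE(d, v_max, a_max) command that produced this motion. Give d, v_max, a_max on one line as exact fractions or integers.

d=189/16 v_max=21/4 a_max=7/2

a_max = (21/4)/(3/2) = 7/2
d_a = ½·21/4·3/2 = 63/16; d_c = 21/4·3/4 = 63/16
d = 2·63/16 + 63/16 = 189/16
t_c = 3/4 > 0 → v_max = v_peak = 21/4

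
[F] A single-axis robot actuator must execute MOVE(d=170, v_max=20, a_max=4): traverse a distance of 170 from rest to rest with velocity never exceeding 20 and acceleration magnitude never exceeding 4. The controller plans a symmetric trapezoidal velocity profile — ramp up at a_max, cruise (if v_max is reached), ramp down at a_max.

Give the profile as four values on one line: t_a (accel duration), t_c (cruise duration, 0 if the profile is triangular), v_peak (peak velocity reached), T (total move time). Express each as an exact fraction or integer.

t_a=5 t_c=7/2 v_peak=20 T=27/2

(v_max)²/a_max = 20²/4 = 100
170 ≥ 100 so v_max reached
t_a = 20/4 = 5; v_peak = 20
d_cruise = 170 − 100 = 70; t_c = 70/20 = 7/2
T = 2·5 + 7/2 = 27/2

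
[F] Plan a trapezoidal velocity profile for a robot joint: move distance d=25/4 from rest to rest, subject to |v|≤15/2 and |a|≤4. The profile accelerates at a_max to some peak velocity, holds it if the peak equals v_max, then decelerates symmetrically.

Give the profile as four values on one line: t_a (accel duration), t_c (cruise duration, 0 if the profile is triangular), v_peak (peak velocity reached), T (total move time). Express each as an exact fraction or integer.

t_a=5/4 t_c=0 v_peak=5 T=5/2

(v_max)²/a_max = (15/2)²/4 = 225/16
25/4 < 225/16 ⇒ no cruise
v_peak = √(25/4·4) = √25 = 5
t_a = 5/4; t_c = 0
T = 2·5/4 = 5/2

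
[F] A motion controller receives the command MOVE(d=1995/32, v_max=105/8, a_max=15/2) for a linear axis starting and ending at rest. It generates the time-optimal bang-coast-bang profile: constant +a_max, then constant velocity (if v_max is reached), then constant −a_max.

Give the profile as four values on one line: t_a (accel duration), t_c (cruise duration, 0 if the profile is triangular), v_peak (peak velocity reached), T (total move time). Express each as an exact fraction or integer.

vₘ²/aₘ = (105/8)²/(15/2) = 735/32
1995/32 ≥ 735/32 ⇒ cruise phase
t_a = (105/8)/(15/2) = 7/4; v_peak = 105/8
d_cruise = 1995/32 − 735/32 = 315/8; t_c = (315/8)/(105/8) = 3
T = 2·7/4 + 3 = 13/2

t_a=7/4 t_c=3 v_peak=105/8 T=13/2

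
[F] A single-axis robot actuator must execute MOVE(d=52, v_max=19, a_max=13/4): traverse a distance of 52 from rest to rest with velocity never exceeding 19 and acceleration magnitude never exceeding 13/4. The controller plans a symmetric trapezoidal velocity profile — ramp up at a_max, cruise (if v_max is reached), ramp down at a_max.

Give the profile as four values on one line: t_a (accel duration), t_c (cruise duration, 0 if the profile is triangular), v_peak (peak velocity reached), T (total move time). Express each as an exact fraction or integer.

t_a=4 t_c=0 v_peak=13 T=8

(v_max)²/a_max = 19²/(13/4) = 1444/13
52 < 1444/13 so t_c = 0
v_peak = √(52·13/4) = √169 = 13
t_a = 13/(13/4) = 4; t_c = 0
T = 2·4 = 8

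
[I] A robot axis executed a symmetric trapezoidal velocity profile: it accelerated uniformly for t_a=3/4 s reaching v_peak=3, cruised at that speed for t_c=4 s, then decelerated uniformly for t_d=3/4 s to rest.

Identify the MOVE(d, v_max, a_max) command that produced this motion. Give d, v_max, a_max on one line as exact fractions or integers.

a_max = 3/(3/4) = 4
d_a = ½·3·3/4 = 9/8; d_c = 3·4 = 12
d = 2·9/8 + 12 = 57/4
t_c = 4 > 0 ⇒ limit active, v_max = 3

d=57/4 v_max=3 a_max=4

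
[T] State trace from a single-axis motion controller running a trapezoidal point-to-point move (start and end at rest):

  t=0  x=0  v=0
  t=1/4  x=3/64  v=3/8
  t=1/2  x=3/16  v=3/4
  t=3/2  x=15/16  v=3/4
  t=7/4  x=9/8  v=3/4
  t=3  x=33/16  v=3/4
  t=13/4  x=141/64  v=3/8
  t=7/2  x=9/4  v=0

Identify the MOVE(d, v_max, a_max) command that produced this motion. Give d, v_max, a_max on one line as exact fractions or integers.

final state: t=7/2, x=9/4, v=0 → d = 9/4
a_max = (3/8−0)/(1/4−0) = 3/2
max v = 3/4 over t∈[1/2,3] → v_max = 3/4
check: 3/4·(1/2+5/2) = 9/4 ✓

d=9/4 v_max=3/4 a_max=3/2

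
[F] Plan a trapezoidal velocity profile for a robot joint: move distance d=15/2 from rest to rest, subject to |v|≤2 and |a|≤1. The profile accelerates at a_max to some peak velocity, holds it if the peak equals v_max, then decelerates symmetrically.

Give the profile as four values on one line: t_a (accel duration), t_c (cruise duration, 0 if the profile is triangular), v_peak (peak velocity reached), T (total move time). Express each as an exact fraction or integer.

vₘ²/aₘ = 2²/1 = 4
15/2 ≥ 4 ⇒ cruise phase
t_a = 2/1 = 2; v_peak = 2
d_cruise = 15/2 − 4 = 7/2; t_c = (7/2)/2 = 7/4
T = 2·2 + 7/4 = 23/4

t_a=2 t_c=7/4 v_peak=2 T=23/4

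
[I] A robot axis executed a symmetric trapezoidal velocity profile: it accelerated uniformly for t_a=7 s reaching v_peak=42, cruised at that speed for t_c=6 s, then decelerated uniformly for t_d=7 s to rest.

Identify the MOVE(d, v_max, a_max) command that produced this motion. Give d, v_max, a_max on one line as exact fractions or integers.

d=546 v_max=42 a_max=6

a_max = 42/7 = 6
d_a = ½·42·7 = 147; d_c = 42·6 = 252
d = 2·147 + 252 = 546
t_c = 6 > 0 → v_max = v_peak = 42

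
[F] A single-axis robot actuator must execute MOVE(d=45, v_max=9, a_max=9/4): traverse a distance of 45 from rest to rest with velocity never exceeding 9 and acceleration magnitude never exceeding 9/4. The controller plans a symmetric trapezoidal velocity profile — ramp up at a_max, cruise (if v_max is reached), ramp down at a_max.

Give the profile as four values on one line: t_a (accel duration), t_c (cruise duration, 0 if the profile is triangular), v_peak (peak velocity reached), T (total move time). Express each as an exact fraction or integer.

t_a=4 t_c=1 v_peak=9 T=9

vₘ²/aₘ = 9²/(9/4) = 36
45 ≥ 36 so v_max reached
t_a = 9/(9/4) = 4; v_peak = 9
d_cruise = 45 − 36 = 9; t_c = 9/9 = 1
T = 2·4 + 1 = 9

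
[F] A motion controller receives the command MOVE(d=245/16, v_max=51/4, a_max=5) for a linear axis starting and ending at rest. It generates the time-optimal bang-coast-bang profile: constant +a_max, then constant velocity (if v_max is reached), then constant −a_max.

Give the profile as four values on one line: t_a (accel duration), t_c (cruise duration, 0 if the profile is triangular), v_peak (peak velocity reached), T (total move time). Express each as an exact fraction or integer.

t_a=7/4 t_c=0 v_peak=35/4 T=7/2

vₘ²/aₘ = (51/4)²/5 = 2601/80
245/16 < 2601/80 so t_c = 0
v_peak = √(245/16·5) = √(1225/16) = 35/4
t_a = (35/4)/5 = 7/4; t_c = 0
T = 2·7/4 = 7/2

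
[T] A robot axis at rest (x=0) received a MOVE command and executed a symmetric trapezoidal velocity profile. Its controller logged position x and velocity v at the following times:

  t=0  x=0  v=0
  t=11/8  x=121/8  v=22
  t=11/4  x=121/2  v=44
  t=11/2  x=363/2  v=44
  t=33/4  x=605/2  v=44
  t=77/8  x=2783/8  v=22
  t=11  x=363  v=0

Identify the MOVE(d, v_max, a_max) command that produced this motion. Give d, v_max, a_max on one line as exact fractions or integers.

d=363 v_max=44 a_max=16

final state: t=11, x=363, v=0 → d = 363
a_max = (22−0)/(11/8−0) = 16
max v = 44 over t∈[11/4,33/4] → v_max = 44
check: 44·(11/4+11/2) = 363 ✓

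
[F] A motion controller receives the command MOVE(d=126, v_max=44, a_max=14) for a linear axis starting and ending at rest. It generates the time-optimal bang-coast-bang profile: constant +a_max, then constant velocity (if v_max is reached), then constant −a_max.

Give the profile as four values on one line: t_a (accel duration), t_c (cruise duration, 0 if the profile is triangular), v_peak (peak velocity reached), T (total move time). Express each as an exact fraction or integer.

vₘ²/aₘ = 44²/14 = 968/7
126 < 968/7 so t_c = 0
v_peak = √(126·14) = √1764 = 42
t_a = 42/14 = 3; t_c = 0
T = 2·3 = 6

t_a=3 t_c=0 v_peak=42 T=6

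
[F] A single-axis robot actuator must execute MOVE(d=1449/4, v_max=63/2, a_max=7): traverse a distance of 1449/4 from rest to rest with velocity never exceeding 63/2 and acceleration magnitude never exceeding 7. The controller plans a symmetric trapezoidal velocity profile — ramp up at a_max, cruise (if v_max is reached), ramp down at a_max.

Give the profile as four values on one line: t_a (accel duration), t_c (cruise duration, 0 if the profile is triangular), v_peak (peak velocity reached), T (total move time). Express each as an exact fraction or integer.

t_a=9/2 t_c=7 v_peak=63/2 T=16

vₘ²/aₘ = (63/2)²/7 = 567/4
1449/4 ≥ 567/4 ⇒ cruise phase
t_a = (63/2)/7 = 9/2; v_peak = 63/2
d_cruise = 1449/4 − 567/4 = 441/2; t_c = (441/2)/(63/2) = 7
T = 2·9/2 + 7 = 16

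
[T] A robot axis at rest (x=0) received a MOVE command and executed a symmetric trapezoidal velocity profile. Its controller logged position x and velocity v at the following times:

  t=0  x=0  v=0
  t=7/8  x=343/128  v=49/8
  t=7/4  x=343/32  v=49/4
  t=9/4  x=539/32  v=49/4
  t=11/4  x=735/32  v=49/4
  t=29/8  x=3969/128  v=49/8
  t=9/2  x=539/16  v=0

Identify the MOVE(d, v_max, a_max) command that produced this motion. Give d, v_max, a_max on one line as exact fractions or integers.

d=539/16 v_max=49/4 a_max=7

final state: t=9/2, x=539/16, v=0 → d = 539/16
a_max = (49/8−0)/(7/8−0) = 7
max v = 49/4 over t∈[7/4,11/4] → v_max = 49/4
check: 49/4·(7/4+1) = 539/16 ✓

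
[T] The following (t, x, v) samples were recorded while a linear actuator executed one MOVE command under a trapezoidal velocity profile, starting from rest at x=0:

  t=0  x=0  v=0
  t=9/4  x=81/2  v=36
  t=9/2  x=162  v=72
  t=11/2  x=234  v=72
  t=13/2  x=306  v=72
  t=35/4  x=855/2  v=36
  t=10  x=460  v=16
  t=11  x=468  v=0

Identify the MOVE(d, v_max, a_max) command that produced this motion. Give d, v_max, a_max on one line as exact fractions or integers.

d=468 v_max=72 a_max=16

final state: t=11, x=468, v=0 → d = 468
a_max = (36−0)/(9/4−0) = 16
max v = 72 over t∈[9/2,13/2] → v_max = 72
check: 72·(9/2+2) = 468 ✓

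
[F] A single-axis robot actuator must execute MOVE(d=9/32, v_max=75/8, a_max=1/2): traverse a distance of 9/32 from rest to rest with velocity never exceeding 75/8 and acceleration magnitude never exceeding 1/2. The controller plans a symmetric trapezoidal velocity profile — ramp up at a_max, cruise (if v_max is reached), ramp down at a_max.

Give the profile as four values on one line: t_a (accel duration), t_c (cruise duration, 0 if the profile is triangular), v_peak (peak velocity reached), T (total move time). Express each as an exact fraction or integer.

t_a=3/4 t_c=0 v_peak=3/8 T=3/2

(v_max)²/a_max = (75/8)²/(1/2) = 5625/32
9/32 < 5625/32 → triangular
v_peak = √(9/32·1/2) = √(9/64) = 3/8
t_a = (3/8)/(1/2) = 3/4; t_c = 0
T = 2·3/4 = 3/2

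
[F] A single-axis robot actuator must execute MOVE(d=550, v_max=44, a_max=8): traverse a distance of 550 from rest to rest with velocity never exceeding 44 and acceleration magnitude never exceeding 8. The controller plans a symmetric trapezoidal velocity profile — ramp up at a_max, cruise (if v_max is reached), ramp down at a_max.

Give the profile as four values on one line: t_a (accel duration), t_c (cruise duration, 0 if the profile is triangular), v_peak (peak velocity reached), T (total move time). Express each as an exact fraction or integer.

vₘ²/aₘ = 44²/8 = 242
550 ≥ 242 ⇒ cruise phase
t_a = 44/8 = 11/2; v_peak = 44
d_cruise = 550 − 242 = 308; t_c = 308/44 = 7
T = 2·11/2 + 7 = 18

t_a=11/2 t_c=7 v_peak=44 T=18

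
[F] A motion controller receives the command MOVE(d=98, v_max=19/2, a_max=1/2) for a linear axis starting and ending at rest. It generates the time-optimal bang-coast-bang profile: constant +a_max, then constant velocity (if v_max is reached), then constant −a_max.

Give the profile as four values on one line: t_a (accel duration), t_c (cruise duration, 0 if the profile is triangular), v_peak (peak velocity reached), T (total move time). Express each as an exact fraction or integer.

(v_max)²/a_max = (19/2)²/(1/2) = 361/2
98 < 361/2 so t_c = 0
v_peak = √(98·1/2) = √49 = 7
t_a = 7/(1/2) = 14; t_c = 0
T = 2·14 = 28

t_a=14 t_c=0 v_peak=7 T=28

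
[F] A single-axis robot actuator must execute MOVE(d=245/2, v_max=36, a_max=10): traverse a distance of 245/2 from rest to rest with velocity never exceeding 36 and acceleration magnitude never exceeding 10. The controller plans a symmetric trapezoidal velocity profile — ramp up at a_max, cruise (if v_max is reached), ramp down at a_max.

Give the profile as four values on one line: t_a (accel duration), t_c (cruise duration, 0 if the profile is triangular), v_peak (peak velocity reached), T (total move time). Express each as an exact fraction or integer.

(v_max)²/a_max = 36²/10 = 648/5
245/2 < 648/5 → triangular
v_peak = √(245/2·10) = √1225 = 35
t_a = 35/10 = 7/2; t_c = 0
T = 2·7/2 = 7

t_a=7/2 t_c=0 v_peak=35 T=7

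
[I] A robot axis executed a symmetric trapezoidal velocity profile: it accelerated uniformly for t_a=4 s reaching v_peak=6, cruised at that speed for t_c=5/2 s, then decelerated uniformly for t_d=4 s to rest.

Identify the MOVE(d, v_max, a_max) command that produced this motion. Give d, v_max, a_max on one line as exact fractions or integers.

a_max = 6/4 = 3/2
d_a = ½·6·4 = 12; d_c = 6·5/2 = 15
d = 2·12 + 15 = 39
t_c = 5/2 > 0 so v_max = 6

d=39 v_max=6 a_max=3/2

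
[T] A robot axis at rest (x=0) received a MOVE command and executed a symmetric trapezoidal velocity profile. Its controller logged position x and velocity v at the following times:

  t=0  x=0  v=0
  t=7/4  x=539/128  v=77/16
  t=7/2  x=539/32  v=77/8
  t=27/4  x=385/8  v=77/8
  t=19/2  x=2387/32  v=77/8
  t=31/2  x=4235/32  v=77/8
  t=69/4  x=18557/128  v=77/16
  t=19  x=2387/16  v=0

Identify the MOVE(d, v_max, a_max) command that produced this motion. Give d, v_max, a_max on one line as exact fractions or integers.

final state: t=19, x=2387/16, v=0 → d = 2387/16
a_max = (77/16−0)/(7/4−0) = 11/4
max v = 77/8 over t∈[7/2,31/2] → v_max = 77/8
check: 77/8·(7/2+12) = 2387/16 ✓

d=2387/16 v_max=77/8 a_max=11/4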